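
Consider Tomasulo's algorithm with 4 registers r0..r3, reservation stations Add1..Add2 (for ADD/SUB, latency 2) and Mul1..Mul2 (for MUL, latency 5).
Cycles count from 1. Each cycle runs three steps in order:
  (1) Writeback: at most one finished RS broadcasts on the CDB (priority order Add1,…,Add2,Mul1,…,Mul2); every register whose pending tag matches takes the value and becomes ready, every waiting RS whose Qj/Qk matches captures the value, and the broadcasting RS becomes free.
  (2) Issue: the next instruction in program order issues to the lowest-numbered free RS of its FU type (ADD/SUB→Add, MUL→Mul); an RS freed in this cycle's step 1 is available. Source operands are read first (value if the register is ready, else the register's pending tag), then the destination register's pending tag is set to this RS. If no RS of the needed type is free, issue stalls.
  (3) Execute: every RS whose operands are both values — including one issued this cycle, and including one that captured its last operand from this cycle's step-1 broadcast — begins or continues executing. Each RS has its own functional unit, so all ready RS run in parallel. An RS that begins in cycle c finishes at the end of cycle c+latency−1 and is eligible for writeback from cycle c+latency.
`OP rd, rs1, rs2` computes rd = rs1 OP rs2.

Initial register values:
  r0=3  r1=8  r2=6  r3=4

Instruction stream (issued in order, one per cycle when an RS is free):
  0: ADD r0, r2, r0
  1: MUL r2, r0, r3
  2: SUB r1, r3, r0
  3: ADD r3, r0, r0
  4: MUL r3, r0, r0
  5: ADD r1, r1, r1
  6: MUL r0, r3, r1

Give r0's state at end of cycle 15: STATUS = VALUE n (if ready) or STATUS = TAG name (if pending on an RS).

c1: issue ADD r0<-Add1 | r0:Add1,r1:8,r2:6,r3:4
c2: issue MUL r2<-Mul1 | r0:Add1,r1:8,r2:Mul1,r3:4
c3: CDB Add1=9; issue SUB r1<-Add1 | r0:9,r1:Add1,r2:Mul1,r3:4
c4: issue ADD r3<-Add2 | r0:9,r1:Add1,r2:Mul1,r3:Add2
c5: CDB Add1=-5; issue MUL r3<-Mul2 | r0:9,r1:-5,r2:Mul1,r3:Mul2
c6: CDB Add2=18; issue ADD r1<-Add1 | r0:9,r1:Add1,r2:Mul1,r3:Mul2
c7: stall | r0:9,r1:Add1,r2:Mul1,r3:Mul2
c8: CDB Add1=-10; stall | r0:9,r1:-10,r2:Mul1,r3:Mul2
c9: CDB Mul1=36; issue MUL r0<-Mul1 | r0:Mul1,r1:-10,r2:36,r3:Mul2
c10: CDB Mul2=81 | r0:Mul1,r1:-10,r2:36,r3:81
c11: - | r0:Mul1,r1:-10,r2:36,r3:81
c12: - | r0:Mul1,r1:-10,r2:36,r3:81
c13: - | r0:Mul1,r1:-10,r2:36,r3:81
c14: - | r0:Mul1,r1:-10,r2:36,r3:81
c15: CDB Mul1=-810 | r0:-810,r1:-10,r2:36,r3:81

STATUS = VALUE -810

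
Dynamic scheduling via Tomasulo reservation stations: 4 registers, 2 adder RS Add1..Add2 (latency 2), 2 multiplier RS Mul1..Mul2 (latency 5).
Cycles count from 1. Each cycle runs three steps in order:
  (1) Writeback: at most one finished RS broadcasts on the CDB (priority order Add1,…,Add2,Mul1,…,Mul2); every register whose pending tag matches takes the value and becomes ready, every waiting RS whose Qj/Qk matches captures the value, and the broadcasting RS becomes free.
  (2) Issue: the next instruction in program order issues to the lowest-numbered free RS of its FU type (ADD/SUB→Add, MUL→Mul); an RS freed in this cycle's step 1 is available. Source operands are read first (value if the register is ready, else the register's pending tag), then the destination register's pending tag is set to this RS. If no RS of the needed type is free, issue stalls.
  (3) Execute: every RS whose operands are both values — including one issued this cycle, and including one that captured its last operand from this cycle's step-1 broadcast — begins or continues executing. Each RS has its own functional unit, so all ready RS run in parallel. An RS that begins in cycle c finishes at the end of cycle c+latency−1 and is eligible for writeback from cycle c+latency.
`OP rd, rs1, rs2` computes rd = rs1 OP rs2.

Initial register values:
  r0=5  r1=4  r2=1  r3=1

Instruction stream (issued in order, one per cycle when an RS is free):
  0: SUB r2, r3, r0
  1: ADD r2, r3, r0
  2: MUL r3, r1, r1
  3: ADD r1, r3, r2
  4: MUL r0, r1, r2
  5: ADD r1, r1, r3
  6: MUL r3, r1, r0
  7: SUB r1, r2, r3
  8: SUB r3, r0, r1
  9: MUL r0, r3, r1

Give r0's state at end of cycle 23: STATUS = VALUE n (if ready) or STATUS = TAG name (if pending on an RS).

cycle 1: issue SUB r2<-Add1 // r0:5,r1:4,r2:Add1,r3:1
cycle 2: issue ADD r2<-Add2 // r0:5,r1:4,r2:Add2,r3:1
cycle 3: CDB Add1=-4; issue MUL r3<-Mul1 // r0:5,r1:4,r2:Add2,r3:Mul1
cycle 4: CDB Add2=6; issue ADD r1<-Add1 // r0:5,r1:Add1,r2:6,r3:Mul1
cycle 5: issue MUL r0<-Mul2 // r0:Mul2,r1:Add1,r2:6,r3:Mul1
cycle 6: issue ADD r1<-Add2 // r0:Mul2,r1:Add2,r2:6,r3:Mul1
cycle 7: stall // r0:Mul2,r1:Add2,r2:6,r3:Mul1
cycle 8: CDB Mul1=16; issue MUL r3<-Mul1 // r0:Mul2,r1:Add2,r2:6,r3:Mul1
cycle 9: stall // r0:Mul2,r1:Add2,r2:6,r3:Mul1
cycle 10: CDB Add1=22; issue SUB r1<-Add1 // r0:Mul2,r1:Add1,r2:6,r3:Mul1
cycle 11: stall // r0:Mul2,r1:Add1,r2:6,r3:Mul1
cycle 12: CDB Add2=38; issue SUB r3<-Add2 // r0:Mul2,r1:Add1,r2:6,r3:Add2
cycle 13: stall // r0:Mul2,r1:Add1,r2:6,r3:Add2
cycle 14: stall // r0:Mul2,r1:Add1,r2:6,r3:Add2
cycle 15: CDB Mul2=132; issue MUL r0<-Mul2 // r0:Mul2,r1:Add1,r2:6,r3:Add2
cycle 16: - // r0:Mul2,r1:Add1,r2:6,r3:Add2
cycle 17: - // r0:Mul2,r1:Add1,r2:6,r3:Add2
cycle 18: - // r0:Mul2,r1:Add1,r2:6,r3:Add2
cycle 19: - // r0:Mul2,r1:Add1,r2:6,r3:Add2
cycle 20: CDB Mul1=5016 // r0:Mul2,r1:Add1,r2:6,r3:Add2
cycle 21: - // r0:Mul2,r1:Add1,r2:6,r3:Add2
cycle 22: CDB Add1=-5010 // r0:Mul2,r1:-5010,r2:6,r3:Add2
cycle 23: - // r0:Mul2,r1:-5010,r2:6,r3:Add2

STATUS = TAG Mul2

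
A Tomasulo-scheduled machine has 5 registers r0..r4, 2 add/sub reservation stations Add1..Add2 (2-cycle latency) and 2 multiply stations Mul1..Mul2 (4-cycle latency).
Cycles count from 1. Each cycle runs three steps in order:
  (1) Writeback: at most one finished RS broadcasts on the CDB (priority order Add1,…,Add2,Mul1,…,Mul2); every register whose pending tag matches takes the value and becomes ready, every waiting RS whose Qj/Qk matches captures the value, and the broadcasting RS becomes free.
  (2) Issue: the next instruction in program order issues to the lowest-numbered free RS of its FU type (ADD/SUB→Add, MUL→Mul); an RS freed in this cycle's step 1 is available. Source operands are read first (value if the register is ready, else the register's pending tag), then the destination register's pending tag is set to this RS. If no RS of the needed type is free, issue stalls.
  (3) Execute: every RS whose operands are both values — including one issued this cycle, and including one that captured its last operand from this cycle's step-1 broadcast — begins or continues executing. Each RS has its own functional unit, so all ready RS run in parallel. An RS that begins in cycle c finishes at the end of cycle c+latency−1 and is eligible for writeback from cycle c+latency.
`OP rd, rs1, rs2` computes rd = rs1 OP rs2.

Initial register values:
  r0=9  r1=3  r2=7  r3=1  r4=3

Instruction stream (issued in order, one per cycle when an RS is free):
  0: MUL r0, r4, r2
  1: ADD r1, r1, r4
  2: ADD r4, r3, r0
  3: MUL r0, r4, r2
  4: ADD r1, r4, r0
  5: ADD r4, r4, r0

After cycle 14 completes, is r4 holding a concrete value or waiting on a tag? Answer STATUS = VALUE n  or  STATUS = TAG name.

cycle 1: issue MUL r0<-Mul1 // r0:Mul1,r1:3,r2:7,r3:1,r4:3
cycle 2: issue ADD r1<-Add1 // r0:Mul1,r1:Add1,r2:7,r3:1,r4:3
cycle 3: issue ADD r4<-Add2 // r0:Mul1,r1:Add1,r2:7,r3:1,r4:Add2
cycle 4: CDB Add1=6; issue MUL r0<-Mul2 // r0:Mul2,r1:6,r2:7,r3:1,r4:Add2
cycle 5: CDB Mul1=21; issue ADD r1<-Add1 // r0:Mul2,r1:Add1,r2:7,r3:1,r4:Add2
cycle 6: stall // r0:Mul2,r1:Add1,r2:7,r3:1,r4:Add2
cycle 7: CDB Add2=22; issue ADD r4<-Add2 // r0:Mul2,r1:Add1,r2:7,r3:1,r4:Add2
cycle 8: - // r0:Mul2,r1:Add1,r2:7,r3:1,r4:Add2
cycle 9: - // r0:Mul2,r1:Add1,r2:7,r3:1,r4:Add2
cycle 10: - // r0:Mul2,r1:Add1,r2:7,r3:1,r4:Add2
cycle 11: CDB Mul2=154 // r0:154,r1:Add1,r2:7,r3:1,r4:Add2
cycle 12: - // r0:154,r1:Add1,r2:7,r3:1,r4:Add2
cycle 13: CDB Add1=176 // r0:154,r1:176,r2:7,r3:1,r4:Add2
cycle 14: CDB Add2=176 // r0:154,r1:176,r2:7,r3:1,r4:176

STATUS = VALUE 176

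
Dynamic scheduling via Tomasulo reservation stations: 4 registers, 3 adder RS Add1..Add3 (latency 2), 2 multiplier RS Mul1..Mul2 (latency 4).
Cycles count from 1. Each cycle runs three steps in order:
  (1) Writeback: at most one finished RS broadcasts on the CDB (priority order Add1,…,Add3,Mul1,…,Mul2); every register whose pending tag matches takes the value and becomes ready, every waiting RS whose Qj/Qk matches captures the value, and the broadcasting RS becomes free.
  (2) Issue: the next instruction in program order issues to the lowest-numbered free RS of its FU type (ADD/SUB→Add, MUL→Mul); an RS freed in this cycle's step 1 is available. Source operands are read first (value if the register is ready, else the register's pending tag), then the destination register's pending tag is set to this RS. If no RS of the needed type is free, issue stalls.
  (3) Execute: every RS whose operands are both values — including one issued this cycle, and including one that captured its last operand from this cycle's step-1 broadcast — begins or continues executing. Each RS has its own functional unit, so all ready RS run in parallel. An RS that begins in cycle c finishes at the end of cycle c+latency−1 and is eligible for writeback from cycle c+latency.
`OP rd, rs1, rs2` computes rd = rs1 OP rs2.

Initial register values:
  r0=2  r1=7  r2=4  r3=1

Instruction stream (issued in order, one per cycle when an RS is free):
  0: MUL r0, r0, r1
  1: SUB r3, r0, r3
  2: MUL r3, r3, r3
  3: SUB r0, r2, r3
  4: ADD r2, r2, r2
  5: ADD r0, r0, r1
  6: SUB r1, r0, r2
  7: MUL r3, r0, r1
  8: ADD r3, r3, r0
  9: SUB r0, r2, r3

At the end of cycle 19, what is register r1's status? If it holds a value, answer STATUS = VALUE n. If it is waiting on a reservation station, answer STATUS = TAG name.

  c1: issue MUL r0<-Mul1  regs: r0:Mul1,r1:7,r2:4,r3:1
  c2: issue SUB r3<-Add1  regs: r0:Mul1,r1:7,r2:4,r3:Add1
  c3: issue MUL r3<-Mul2  regs: r0:Mul1,r1:7,r2:4,r3:Mul2
  c4: issue SUB r0<-Add2  regs: r0:Add2,r1:7,r2:4,r3:Mul2
  c5: CDB Mul1=14; issue ADD r2<-Add3  regs: r0:Add2,r1:7,r2:Add3,r3:Mul2
  c6: stall  regs: r0:Add2,r1:7,r2:Add3,r3:Mul2
  c7: CDB Add1=13; issue ADD r0<-Add1  regs: r0:Add1,r1:7,r2:Add3,r3:Mul2
  c8: CDB Add3=8; issue SUB r1<-Add3  regs: r0:Add1,r1:Add3,r2:8,r3:Mul2
  c9: issue MUL r3<-Mul1  regs: r0:Add1,r1:Add3,r2:8,r3:Mul1
  c10: stall  regs: r0:Add1,r1:Add3,r2:8,r3:Mul1
  c11: CDB Mul2=169; stall  regs: r0:Add1,r1:Add3,r2:8,r3:Mul1
  c12: stall  regs: r0:Add1,r1:Add3,r2:8,r3:Mul1
  c13: CDB Add2=-165; issue ADD r3<-Add2  regs: r0:Add1,r1:Add3,r2:8,r3:Add2
  c14: stall  regs: r0:Add1,r1:Add3,r2:8,r3:Add2
  c15: CDB Add1=-158; issue SUB r0<-Add1  regs: r0:Add1,r1:Add3,r2:8,r3:Add2
  c16: -  regs: r0:Add1,r1:Add3,r2:8,r3:Add2
  c17: CDB Add3=-166  regs: r0:Add1,r1:-166,r2:8,r3:Add2
  c18: -  regs: r0:Add1,r1:-166,r2:8,r3:Add2
  c19: -  regs: r0:Add1,r1:-166,r2:8,r3:Add2

STATUS = VALUE -166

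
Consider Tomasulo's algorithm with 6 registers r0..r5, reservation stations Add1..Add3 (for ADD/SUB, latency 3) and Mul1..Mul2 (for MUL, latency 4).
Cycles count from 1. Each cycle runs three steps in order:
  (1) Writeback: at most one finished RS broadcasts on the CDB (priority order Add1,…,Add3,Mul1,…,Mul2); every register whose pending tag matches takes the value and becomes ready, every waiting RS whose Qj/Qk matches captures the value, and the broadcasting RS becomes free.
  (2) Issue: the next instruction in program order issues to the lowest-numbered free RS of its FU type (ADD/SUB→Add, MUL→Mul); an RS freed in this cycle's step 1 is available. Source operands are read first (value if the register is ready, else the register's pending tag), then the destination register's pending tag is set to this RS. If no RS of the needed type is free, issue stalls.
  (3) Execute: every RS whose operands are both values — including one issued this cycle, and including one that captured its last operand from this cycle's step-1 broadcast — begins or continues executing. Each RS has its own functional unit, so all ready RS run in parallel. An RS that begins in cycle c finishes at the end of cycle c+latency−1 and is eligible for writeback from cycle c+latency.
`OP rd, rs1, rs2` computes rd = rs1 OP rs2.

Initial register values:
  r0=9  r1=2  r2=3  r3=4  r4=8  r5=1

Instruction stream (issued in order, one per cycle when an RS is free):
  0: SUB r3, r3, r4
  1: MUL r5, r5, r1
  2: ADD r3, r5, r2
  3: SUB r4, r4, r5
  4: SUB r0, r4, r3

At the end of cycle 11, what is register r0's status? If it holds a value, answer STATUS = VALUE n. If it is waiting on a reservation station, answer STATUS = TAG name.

STATUS = TAG Add3

cycle 1: issue SUB r3<-Add1 // r0:9,r1:2,r2:3,r3:Add1,r4:8,r5:1
cycle 2: issue MUL r5<-Mul1 // r0:9,r1:2,r2:3,r3:Add1,r4:8,r5:Mul1
cycle 3: issue ADD r3<-Add2 // r0:9,r1:2,r2:3,r3:Add2,r4:8,r5:Mul1
cycle 4: CDB Add1=-4; issue SUB r4<-Add1 // r0:9,r1:2,r2:3,r3:Add2,r4:Add1,r5:Mul1
cycle 5: issue SUB r0<-Add3 // r0:Add3,r1:2,r2:3,r3:Add2,r4:Add1,r5:Mul1
cycle 6: CDB Mul1=2 // r0:Add3,r1:2,r2:3,r3:Add2,r4:Add1,r5:2
cycle 7: - // r0:Add3,r1:2,r2:3,r3:Add2,r4:Add1,r5:2
cycle 8: - // r0:Add3,r1:2,r2:3,r3:Add2,r4:Add1,r5:2
cycle 9: CDB Add1=6 // r0:Add3,r1:2,r2:3,r3:Add2,r4:6,r5:2
cycle 10: CDB Add2=5 // r0:Add3,r1:2,r2:3,r3:5,r4:6,r5:2
cycle 11: - // r0:Add3,r1:2,r2:3,r3:5,r4:6,r5:2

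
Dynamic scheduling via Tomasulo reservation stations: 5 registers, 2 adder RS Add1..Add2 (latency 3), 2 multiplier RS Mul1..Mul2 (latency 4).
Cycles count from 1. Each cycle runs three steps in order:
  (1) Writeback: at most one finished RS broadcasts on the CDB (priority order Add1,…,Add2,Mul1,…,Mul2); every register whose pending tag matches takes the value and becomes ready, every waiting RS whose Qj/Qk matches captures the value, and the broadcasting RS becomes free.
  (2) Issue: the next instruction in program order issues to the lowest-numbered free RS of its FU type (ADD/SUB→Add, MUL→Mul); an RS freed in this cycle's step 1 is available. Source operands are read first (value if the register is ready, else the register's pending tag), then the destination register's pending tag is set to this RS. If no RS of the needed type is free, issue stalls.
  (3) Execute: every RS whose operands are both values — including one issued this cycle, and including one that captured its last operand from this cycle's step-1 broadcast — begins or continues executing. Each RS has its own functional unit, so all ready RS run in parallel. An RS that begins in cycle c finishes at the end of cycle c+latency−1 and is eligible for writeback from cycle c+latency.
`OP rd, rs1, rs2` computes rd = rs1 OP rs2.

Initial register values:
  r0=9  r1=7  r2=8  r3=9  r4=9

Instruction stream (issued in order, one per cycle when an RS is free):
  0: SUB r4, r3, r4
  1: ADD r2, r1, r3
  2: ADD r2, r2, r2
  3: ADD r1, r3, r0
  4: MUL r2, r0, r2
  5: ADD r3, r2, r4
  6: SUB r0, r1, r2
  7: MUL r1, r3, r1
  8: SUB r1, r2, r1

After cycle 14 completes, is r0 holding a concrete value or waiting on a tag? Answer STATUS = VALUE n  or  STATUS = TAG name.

  c1: issue SUB r4<-Add1  regs: r0:9,r1:7,r2:8,r3:9,r4:Add1
  c2: issue ADD r2<-Add2  regs: r0:9,r1:7,r2:Add2,r3:9,r4:Add1
  c3: stall  regs: r0:9,r1:7,r2:Add2,r3:9,r4:Add1
  c4: CDB Add1=0; issue ADD r2<-Add1  regs: r0:9,r1:7,r2:Add1,r3:9,r4:0
  c5: CDB Add2=16; issue ADD r1<-Add2  regs: r0:9,r1:Add2,r2:Add1,r3:9,r4:0
  c6: issue MUL r2<-Mul1  regs: r0:9,r1:Add2,r2:Mul1,r3:9,r4:0
  c7: stall  regs: r0:9,r1:Add2,r2:Mul1,r3:9,r4:0
  c8: CDB Add1=32; issue ADD r3<-Add1  regs: r0:9,r1:Add2,r2:Mul1,r3:Add1,r4:0
  c9: CDB Add2=18; issue SUB r0<-Add2  regs: r0:Add2,r1:18,r2:Mul1,r3:Add1,r4:0
  c10: issue MUL r1<-Mul2  regs: r0:Add2,r1:Mul2,r2:Mul1,r3:Add1,r4:0
  c11: stall  regs: r0:Add2,r1:Mul2,r2:Mul1,r3:Add1,r4:0
  c12: CDB Mul1=288; stall  regs: r0:Add2,r1:Mul2,r2:288,r3:Add1,r4:0
  c13: stall  regs: r0:Add2,r1:Mul2,r2:288,r3:Add1,r4:0
  c14: stall  regs: r0:Add2,r1:Mul2,r2:288,r3:Add1,r4:0

STATUS = TAG Add2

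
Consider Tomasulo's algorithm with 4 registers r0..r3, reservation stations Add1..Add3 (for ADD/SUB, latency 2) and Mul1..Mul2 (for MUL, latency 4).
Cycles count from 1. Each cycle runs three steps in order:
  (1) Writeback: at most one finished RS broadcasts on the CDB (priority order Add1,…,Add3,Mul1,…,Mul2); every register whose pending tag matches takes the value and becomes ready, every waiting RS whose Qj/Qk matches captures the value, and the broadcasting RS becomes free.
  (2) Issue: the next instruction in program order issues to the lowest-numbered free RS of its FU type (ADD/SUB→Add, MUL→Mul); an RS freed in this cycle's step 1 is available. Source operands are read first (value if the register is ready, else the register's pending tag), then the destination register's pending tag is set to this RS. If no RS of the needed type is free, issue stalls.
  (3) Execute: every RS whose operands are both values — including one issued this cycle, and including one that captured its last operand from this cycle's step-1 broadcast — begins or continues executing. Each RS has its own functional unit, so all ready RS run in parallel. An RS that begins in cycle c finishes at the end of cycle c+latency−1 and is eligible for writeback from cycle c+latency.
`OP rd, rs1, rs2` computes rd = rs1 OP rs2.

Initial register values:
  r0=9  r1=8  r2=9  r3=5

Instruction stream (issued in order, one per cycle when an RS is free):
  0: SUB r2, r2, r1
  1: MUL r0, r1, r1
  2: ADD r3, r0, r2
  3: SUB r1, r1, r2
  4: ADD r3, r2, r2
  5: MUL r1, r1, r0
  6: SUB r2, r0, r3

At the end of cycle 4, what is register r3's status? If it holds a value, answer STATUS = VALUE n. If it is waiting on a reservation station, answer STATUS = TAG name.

cycle 1: issue SUB r2<-Add1 // r0:9,r1:8,r2:Add1,r3:5
cycle 2: issue MUL r0<-Mul1 // r0:Mul1,r1:8,r2:Add1,r3:5
cycle 3: CDB Add1=1; issue ADD r3<-Add1 // r0:Mul1,r1:8,r2:1,r3:Add1
cycle 4: issue SUB r1<-Add2 // r0:Mul1,r1:Add2,r2:1,r3:Add1

STATUS = TAG Add1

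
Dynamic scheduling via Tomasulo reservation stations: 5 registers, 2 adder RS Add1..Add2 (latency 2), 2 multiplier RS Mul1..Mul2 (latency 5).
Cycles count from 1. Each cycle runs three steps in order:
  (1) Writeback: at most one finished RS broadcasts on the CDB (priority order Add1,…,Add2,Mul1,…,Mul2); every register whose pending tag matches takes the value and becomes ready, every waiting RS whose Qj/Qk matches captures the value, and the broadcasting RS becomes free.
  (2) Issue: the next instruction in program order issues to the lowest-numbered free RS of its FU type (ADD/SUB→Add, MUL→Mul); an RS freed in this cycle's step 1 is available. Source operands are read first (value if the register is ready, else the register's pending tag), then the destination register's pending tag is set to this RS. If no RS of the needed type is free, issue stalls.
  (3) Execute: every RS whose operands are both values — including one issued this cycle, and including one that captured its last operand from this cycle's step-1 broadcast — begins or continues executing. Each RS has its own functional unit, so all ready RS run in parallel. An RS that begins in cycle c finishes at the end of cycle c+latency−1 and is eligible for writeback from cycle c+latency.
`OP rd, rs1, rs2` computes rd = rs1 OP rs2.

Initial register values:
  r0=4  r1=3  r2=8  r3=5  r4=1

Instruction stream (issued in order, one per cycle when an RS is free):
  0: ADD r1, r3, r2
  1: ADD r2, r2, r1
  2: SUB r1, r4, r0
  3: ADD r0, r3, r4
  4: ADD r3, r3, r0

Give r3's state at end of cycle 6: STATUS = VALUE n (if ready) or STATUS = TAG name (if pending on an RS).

STATUS = TAG Add2

c1: issue ADD r1<-Add1 | r0:4,r1:Add1,r2:8,r3:5,r4:1
c2: issue ADD r2<-Add2 | r0:4,r1:Add1,r2:Add2,r3:5,r4:1
c3: CDB Add1=13; issue SUB r1<-Add1 | r0:4,r1:Add1,r2:Add2,r3:5,r4:1
c4: stall | r0:4,r1:Add1,r2:Add2,r3:5,r4:1
c5: CDB Add1=-3; issue ADD r0<-Add1 | r0:Add1,r1:-3,r2:Add2,r3:5,r4:1
c6: CDB Add2=21; issue ADD r3<-Add2 | r0:Add1,r1:-3,r2:21,r3:Add2,r4:1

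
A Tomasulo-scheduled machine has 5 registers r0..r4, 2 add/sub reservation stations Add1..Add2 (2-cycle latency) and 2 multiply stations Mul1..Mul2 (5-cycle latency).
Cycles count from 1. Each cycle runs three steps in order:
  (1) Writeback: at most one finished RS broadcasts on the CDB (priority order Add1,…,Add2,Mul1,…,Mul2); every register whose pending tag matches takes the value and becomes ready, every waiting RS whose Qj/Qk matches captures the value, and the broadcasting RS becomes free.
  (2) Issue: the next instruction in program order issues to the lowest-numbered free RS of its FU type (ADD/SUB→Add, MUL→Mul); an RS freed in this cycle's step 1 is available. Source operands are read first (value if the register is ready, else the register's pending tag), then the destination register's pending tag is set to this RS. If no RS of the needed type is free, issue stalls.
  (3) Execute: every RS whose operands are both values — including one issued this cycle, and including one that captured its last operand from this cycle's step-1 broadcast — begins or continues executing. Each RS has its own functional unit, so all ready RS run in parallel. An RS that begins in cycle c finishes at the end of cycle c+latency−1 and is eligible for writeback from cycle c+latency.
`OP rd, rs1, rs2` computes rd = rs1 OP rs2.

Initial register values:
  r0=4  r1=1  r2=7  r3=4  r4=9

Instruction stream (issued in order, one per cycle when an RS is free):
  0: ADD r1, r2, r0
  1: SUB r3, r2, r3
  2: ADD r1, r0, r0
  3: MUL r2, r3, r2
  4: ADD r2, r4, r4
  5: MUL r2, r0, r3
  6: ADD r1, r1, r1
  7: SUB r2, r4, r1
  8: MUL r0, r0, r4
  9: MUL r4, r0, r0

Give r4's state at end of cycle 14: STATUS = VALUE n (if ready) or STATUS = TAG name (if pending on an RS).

STATUS = TAG Mul2

cycle 1: issue ADD r1<-Add1 // r0:4,r1:Add1,r2:7,r3:4,r4:9
cycle 2: issue SUB r3<-Add2 // r0:4,r1:Add1,r2:7,r3:Add2,r4:9
cycle 3: CDB Add1=11; issue ADD r1<-Add1 // r0:4,r1:Add1,r2:7,r3:Add2,r4:9
cycle 4: CDB Add2=3; issue MUL r2<-Mul1 // r0:4,r1:Add1,r2:Mul1,r3:3,r4:9
cycle 5: CDB Add1=8; issue ADD r2<-Add1 // r0:4,r1:8,r2:Add1,r3:3,r4:9
cycle 6: issue MUL r2<-Mul2 // r0:4,r1:8,r2:Mul2,r3:3,r4:9
cycle 7: CDB Add1=18; issue ADD r1<-Add1 // r0:4,r1:Add1,r2:Mul2,r3:3,r4:9
cycle 8: issue SUB r2<-Add2 // r0:4,r1:Add1,r2:Add2,r3:3,r4:9
cycle 9: CDB Add1=16; stall // r0:4,r1:16,r2:Add2,r3:3,r4:9
cycle 10: CDB Mul1=21; issue MUL r0<-Mul1 // r0:Mul1,r1:16,r2:Add2,r3:3,r4:9
cycle 11: CDB Add2=-7; stall // r0:Mul1,r1:16,r2:-7,r3:3,r4:9
cycle 12: CDB Mul2=12; issue MUL r4<-Mul2 // r0:Mul1,r1:16,r2:-7,r3:3,r4:Mul2
cycle 13: - // r0:Mul1,r1:16,r2:-7,r3:3,r4:Mul2
cycle 14: - // r0:Mul1,r1:16,r2:-7,r3:3,r4:Mul2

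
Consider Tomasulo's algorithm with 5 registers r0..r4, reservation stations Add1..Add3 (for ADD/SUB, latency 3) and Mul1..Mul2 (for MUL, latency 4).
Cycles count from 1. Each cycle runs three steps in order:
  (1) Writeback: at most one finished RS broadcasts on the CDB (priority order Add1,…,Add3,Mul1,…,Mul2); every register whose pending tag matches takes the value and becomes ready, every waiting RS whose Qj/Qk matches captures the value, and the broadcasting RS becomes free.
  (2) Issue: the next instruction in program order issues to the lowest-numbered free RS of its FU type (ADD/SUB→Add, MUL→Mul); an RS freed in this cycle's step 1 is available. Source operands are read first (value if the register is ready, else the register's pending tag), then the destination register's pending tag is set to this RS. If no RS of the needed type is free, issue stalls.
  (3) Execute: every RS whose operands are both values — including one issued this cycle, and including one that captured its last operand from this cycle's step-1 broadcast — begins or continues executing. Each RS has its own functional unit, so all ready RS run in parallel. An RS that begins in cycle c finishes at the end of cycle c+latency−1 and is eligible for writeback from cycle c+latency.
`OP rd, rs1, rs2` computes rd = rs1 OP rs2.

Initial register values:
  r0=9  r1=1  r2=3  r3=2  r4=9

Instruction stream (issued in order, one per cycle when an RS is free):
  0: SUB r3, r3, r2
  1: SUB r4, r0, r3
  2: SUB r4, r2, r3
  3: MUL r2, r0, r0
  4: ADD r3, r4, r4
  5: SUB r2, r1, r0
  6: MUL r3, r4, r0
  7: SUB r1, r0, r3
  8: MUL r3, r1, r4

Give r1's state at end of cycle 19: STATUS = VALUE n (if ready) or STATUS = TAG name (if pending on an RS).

STATUS = VALUE -27

  c1: issue SUB r3<-Add1  regs: r0:9,r1:1,r2:3,r3:Add1,r4:9
  c2: issue SUB r4<-Add2  regs: r0:9,r1:1,r2:3,r3:Add1,r4:Add2
  c3: issue SUB r4<-Add3  regs: r0:9,r1:1,r2:3,r3:Add1,r4:Add3
  c4: CDB Add1=-1; issue MUL r2<-Mul1  regs: r0:9,r1:1,r2:Mul1,r3:-1,r4:Add3
  c5: issue ADD r3<-Add1  regs: r0:9,r1:1,r2:Mul1,r3:Add1,r4:Add3
  c6: stall  regs: r0:9,r1:1,r2:Mul1,r3:Add1,r4:Add3
  c7: CDB Add2=10; issue SUB r2<-Add2  regs: r0:9,r1:1,r2:Add2,r3:Add1,r4:Add3
  c8: CDB Add3=4; issue MUL r3<-Mul2  regs: r0:9,r1:1,r2:Add2,r3:Mul2,r4:4
  c9: CDB Mul1=81; issue SUB r1<-Add3  regs: r0:9,r1:Add3,r2:Add2,r3:Mul2,r4:4
  c10: CDB Add2=-8; issue MUL r3<-Mul1  regs: r0:9,r1:Add3,r2:-8,r3:Mul1,r4:4
  c11: CDB Add1=8  regs: r0:9,r1:Add3,r2:-8,r3:Mul1,r4:4
  c12: CDB Mul2=36  regs: r0:9,r1:Add3,r2:-8,r3:Mul1,r4:4
  c13: -  regs: r0:9,r1:Add3,r2:-8,r3:Mul1,r4:4
  c14: -  regs: r0:9,r1:Add3,r2:-8,r3:Mul1,r4:4
  c15: CDB Add3=-27  regs: r0:9,r1:-27,r2:-8,r3:Mul1,r4:4
  c16: -  regs: r0:9,r1:-27,r2:-8,r3:Mul1,r4:4
  c17: -  regs: r0:9,r1:-27,r2:-8,r3:Mul1,r4:4
  c18: -  regs: r0:9,r1:-27,r2:-8,r3:Mul1,r4:4
  c19: CDB Mul1=-108  regs: r0:9,r1:-27,r2:-8,r3:-108,r4:4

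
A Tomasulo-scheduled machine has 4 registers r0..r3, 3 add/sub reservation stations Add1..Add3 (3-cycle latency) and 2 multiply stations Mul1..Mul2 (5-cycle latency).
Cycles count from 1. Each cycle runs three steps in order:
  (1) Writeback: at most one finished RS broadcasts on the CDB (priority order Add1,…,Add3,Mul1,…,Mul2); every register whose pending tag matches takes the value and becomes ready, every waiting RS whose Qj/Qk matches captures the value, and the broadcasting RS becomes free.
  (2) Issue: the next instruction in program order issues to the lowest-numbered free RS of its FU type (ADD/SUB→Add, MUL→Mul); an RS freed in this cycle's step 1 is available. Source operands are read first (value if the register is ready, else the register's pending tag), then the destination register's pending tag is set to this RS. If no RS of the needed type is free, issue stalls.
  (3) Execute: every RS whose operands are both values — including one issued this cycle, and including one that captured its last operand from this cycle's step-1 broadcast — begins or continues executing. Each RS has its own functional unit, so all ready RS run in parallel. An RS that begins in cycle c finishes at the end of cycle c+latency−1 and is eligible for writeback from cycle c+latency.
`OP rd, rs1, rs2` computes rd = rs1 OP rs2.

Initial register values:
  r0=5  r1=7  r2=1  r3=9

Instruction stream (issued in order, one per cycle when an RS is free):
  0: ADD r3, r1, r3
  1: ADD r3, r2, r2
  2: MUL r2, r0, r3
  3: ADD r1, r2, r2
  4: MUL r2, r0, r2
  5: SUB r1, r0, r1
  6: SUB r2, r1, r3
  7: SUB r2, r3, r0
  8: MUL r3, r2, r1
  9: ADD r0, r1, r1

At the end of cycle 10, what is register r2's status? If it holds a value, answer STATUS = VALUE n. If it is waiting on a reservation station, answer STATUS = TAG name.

STATUS = TAG Add3

  c1: issue ADD r3<-Add1  regs: r0:5,r1:7,r2:1,r3:Add1
  c2: issue ADD r3<-Add2  regs: r0:5,r1:7,r2:1,r3:Add2
  c3: issue MUL r2<-Mul1  regs: r0:5,r1:7,r2:Mul1,r3:Add2
  c4: CDB Add1=16; issue ADD r1<-Add1  regs: r0:5,r1:Add1,r2:Mul1,r3:Add2
  c5: CDB Add2=2; issue MUL r2<-Mul2  regs: r0:5,r1:Add1,r2:Mul2,r3:2
  c6: issue SUB r1<-Add2  regs: r0:5,r1:Add2,r2:Mul2,r3:2
  c7: issue SUB r2<-Add3  regs: r0:5,r1:Add2,r2:Add3,r3:2
  c8: stall  regs: r0:5,r1:Add2,r2:Add3,r3:2
  c9: stall  regs: r0:5,r1:Add2,r2:Add3,r3:2
  c10: CDB Mul1=10; stall  regs: r0:5,r1:Add2,r2:Add3,r3:2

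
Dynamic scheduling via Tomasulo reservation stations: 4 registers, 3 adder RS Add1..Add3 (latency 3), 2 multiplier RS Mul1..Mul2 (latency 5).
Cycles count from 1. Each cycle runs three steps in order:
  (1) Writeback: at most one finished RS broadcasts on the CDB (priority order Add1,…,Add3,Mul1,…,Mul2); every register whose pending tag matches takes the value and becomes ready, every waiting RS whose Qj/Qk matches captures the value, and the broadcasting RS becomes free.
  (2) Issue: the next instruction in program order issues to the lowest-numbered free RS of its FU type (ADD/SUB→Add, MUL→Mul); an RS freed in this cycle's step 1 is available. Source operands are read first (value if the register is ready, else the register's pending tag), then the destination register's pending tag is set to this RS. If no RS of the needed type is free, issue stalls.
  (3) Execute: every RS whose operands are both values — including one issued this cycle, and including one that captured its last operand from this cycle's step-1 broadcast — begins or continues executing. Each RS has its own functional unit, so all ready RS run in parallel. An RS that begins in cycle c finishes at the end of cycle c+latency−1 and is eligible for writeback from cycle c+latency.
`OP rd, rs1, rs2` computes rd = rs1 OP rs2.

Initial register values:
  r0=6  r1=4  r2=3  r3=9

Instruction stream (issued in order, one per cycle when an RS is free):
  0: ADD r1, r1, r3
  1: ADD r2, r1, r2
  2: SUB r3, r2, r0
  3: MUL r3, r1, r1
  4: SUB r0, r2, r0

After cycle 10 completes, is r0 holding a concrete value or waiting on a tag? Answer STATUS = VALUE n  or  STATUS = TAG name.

c1: issue ADD r1<-Add1 | r0:6,r1:Add1,r2:3,r3:9
c2: issue ADD r2<-Add2 | r0:6,r1:Add1,r2:Add2,r3:9
c3: issue SUB r3<-Add3 | r0:6,r1:Add1,r2:Add2,r3:Add3
c4: CDB Add1=13; issue MUL r3<-Mul1 | r0:6,r1:13,r2:Add2,r3:Mul1
c5: issue SUB r0<-Add1 | r0:Add1,r1:13,r2:Add2,r3:Mul1
c6: - | r0:Add1,r1:13,r2:Add2,r3:Mul1
c7: CDB Add2=16 | r0:Add1,r1:13,r2:16,r3:Mul1
c8: - | r0:Add1,r1:13,r2:16,r3:Mul1
c9: CDB Mul1=169 | r0:Add1,r1:13,r2:16,r3:169
c10: CDB Add1=10 | r0:10,r1:13,r2:16,r3:169

STATUS = VALUE 10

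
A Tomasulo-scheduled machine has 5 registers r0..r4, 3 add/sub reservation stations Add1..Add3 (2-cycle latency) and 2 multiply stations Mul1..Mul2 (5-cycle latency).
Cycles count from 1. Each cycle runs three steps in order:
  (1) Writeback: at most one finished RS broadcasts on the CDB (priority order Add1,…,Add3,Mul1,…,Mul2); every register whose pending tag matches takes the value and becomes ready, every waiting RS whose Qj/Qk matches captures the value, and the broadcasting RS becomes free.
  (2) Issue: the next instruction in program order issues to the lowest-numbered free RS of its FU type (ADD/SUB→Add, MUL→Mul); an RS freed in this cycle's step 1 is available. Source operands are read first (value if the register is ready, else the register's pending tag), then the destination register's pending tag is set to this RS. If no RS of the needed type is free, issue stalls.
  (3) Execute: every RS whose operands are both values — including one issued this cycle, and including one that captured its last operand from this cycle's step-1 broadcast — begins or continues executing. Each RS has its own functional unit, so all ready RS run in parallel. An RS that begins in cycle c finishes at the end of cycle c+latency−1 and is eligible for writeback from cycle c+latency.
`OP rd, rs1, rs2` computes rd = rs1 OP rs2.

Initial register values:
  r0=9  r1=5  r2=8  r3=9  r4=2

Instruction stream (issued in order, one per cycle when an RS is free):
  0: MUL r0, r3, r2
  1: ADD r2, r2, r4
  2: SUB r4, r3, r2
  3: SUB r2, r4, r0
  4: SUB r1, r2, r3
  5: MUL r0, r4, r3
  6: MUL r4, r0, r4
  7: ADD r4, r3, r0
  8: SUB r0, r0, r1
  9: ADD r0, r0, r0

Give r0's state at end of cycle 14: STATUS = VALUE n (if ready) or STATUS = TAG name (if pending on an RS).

STATUS = TAG Add3

cycle 1: issue MUL r0<-Mul1 // r0:Mul1,r1:5,r2:8,r3:9,r4:2
cycle 2: issue ADD r2<-Add1 // r0:Mul1,r1:5,r2:Add1,r3:9,r4:2
cycle 3: issue SUB r4<-Add2 // r0:Mul1,r1:5,r2:Add1,r3:9,r4:Add2
cycle 4: CDB Add1=10; issue SUB r2<-Add1 // r0:Mul1,r1:5,r2:Add1,r3:9,r4:Add2
cycle 5: issue SUB r1<-Add3 // r0:Mul1,r1:Add3,r2:Add1,r3:9,r4:Add2
cycle 6: CDB Add2=-1; issue MUL r0<-Mul2 // r0:Mul2,r1:Add3,r2:Add1,r3:9,r4:-1
cycle 7: CDB Mul1=72; issue MUL r4<-Mul1 // r0:Mul2,r1:Add3,r2:Add1,r3:9,r4:Mul1
cycle 8: issue ADD r4<-Add2 // r0:Mul2,r1:Add3,r2:Add1,r3:9,r4:Add2
cycle 9: CDB Add1=-73; issue SUB r0<-Add1 // r0:Add1,r1:Add3,r2:-73,r3:9,r4:Add2
cycle 10: stall // r0:Add1,r1:Add3,r2:-73,r3:9,r4:Add2
cycle 11: CDB Add3=-82; issue ADD r0<-Add3 // r0:Add3,r1:-82,r2:-73,r3:9,r4:Add2
cycle 12: CDB Mul2=-9 // r0:Add3,r1:-82,r2:-73,r3:9,r4:Add2
cycle 13: - // r0:Add3,r1:-82,r2:-73,r3:9,r4:Add2
cycle 14: CDB Add1=73 // r0:Add3,r1:-82,r2:-73,r3:9,r4:Add2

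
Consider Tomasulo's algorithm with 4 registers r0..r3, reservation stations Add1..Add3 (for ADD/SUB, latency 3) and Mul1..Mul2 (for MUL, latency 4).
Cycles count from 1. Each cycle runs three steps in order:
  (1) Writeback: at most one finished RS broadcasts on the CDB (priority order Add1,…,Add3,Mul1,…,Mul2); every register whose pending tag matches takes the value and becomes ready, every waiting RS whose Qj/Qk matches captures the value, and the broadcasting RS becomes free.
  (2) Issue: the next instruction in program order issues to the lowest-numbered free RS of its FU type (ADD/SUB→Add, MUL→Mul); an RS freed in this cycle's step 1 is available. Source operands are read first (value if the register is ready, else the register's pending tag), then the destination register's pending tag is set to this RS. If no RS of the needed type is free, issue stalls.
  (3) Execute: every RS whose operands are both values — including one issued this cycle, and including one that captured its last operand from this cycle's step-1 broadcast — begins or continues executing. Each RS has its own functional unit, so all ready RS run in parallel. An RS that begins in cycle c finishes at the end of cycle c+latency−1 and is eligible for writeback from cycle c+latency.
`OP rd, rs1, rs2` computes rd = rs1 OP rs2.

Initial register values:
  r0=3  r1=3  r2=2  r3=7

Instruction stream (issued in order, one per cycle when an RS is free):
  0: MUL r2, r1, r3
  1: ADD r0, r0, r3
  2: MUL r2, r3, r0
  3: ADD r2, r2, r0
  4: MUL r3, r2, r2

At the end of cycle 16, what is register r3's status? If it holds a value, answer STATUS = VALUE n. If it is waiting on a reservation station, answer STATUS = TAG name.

STATUS = VALUE 6400

  c1: issue MUL r2<-Mul1  regs: r0:3,r1:3,r2:Mul1,r3:7
  c2: issue ADD r0<-Add1  regs: r0:Add1,r1:3,r2:Mul1,r3:7
  c3: issue MUL r2<-Mul2  regs: r0:Add1,r1:3,r2:Mul2,r3:7
  c4: issue ADD r2<-Add2  regs: r0:Add1,r1:3,r2:Add2,r3:7
  c5: CDB Add1=10; stall  regs: r0:10,r1:3,r2:Add2,r3:7
  c6: CDB Mul1=21; issue MUL r3<-Mul1  regs: r0:10,r1:3,r2:Add2,r3:Mul1
  c7: -  regs: r0:10,r1:3,r2:Add2,r3:Mul1
  c8: -  regs: r0:10,r1:3,r2:Add2,r3:Mul1
  c9: CDB Mul2=70  regs: r0:10,r1:3,r2:Add2,r3:Mul1
  c10: -  regs: r0:10,r1:3,r2:Add2,r3:Mul1
  c11: -  regs: r0:10,r1:3,r2:Add2,r3:Mul1
  c12: CDB Add2=80  regs: r0:10,r1:3,r2:80,r3:Mul1
  c13: -  regs: r0:10,r1:3,r2:80,r3:Mul1
  c14: -  regs: r0:10,r1:3,r2:80,r3:Mul1
  c15: -  regs: r0:10,r1:3,r2:80,r3:Mul1
  c16: CDB Mul1=6400  regs: r0:10,r1:3,r2:80,r3:6400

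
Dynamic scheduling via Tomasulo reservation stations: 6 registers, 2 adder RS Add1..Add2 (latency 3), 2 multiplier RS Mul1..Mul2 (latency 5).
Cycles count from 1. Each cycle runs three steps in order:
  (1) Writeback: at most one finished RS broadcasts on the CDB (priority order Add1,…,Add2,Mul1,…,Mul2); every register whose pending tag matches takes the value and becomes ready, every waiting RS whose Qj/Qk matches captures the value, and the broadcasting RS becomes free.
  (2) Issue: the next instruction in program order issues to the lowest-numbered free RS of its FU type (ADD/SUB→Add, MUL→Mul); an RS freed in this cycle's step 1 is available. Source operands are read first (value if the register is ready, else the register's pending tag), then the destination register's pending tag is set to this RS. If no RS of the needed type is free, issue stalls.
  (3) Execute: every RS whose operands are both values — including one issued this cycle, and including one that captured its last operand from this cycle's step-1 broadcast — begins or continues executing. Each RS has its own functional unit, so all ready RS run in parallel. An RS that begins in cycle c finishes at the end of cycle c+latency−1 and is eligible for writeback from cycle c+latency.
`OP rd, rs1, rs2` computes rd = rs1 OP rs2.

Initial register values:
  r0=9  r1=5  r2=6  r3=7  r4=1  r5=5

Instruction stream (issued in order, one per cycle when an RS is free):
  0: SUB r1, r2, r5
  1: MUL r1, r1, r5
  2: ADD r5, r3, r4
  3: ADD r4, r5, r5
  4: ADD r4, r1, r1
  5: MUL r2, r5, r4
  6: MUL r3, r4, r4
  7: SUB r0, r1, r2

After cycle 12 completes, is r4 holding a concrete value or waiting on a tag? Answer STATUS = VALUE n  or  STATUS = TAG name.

STATUS = TAG Add2

cycle 1: issue SUB r1<-Add1 // r0:9,r1:Add1,r2:6,r3:7,r4:1,r5:5
cycle 2: issue MUL r1<-Mul1 // r0:9,r1:Mul1,r2:6,r3:7,r4:1,r5:5
cycle 3: issue ADD r5<-Add2 // r0:9,r1:Mul1,r2:6,r3:7,r4:1,r5:Add2
cycle 4: CDB Add1=1; issue ADD r4<-Add1 // r0:9,r1:Mul1,r2:6,r3:7,r4:Add1,r5:Add2
cycle 5: stall // r0:9,r1:Mul1,r2:6,r3:7,r4:Add1,r5:Add2
cycle 6: CDB Add2=8; issue ADD r4<-Add2 // r0:9,r1:Mul1,r2:6,r3:7,r4:Add2,r5:8
cycle 7: issue MUL r2<-Mul2 // r0:9,r1:Mul1,r2:Mul2,r3:7,r4:Add2,r5:8
cycle 8: stall // r0:9,r1:Mul1,r2:Mul2,r3:7,r4:Add2,r5:8
cycle 9: CDB Add1=16; stall // r0:9,r1:Mul1,r2:Mul2,r3:7,r4:Add2,r5:8
cycle 10: CDB Mul1=5; issue MUL r3<-Mul1 // r0:9,r1:5,r2:Mul2,r3:Mul1,r4:Add2,r5:8
cycle 11: issue SUB r0<-Add1 // r0:Add1,r1:5,r2:Mul2,r3:Mul1,r4:Add2,r5:8
cycle 12: - // r0:Add1,r1:5,r2:Mul2,r3:Mul1,r4:Add2,r5:8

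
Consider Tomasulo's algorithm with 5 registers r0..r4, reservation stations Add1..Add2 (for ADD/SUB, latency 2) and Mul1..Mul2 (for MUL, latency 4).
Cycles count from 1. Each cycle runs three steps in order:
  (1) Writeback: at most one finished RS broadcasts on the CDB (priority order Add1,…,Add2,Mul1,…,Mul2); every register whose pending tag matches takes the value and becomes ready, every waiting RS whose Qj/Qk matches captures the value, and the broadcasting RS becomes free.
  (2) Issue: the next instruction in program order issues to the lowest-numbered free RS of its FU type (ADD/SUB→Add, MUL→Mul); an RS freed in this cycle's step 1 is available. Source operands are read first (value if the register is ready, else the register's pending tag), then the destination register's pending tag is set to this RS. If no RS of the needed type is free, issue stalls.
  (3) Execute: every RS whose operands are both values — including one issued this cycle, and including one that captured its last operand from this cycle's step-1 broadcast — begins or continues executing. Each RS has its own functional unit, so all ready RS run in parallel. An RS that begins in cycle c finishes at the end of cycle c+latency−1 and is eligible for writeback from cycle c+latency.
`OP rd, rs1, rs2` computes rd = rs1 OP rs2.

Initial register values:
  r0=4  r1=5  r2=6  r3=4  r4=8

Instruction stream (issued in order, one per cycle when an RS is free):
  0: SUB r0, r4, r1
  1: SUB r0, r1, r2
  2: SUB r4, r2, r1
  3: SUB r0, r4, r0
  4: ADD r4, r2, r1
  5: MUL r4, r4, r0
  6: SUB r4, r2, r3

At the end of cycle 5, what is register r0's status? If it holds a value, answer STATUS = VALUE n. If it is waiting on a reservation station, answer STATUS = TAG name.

c1: issue SUB r0<-Add1 | r0:Add1,r1:5,r2:6,r3:4,r4:8
c2: issue SUB r0<-Add2 | r0:Add2,r1:5,r2:6,r3:4,r4:8
c3: CDB Add1=3; issue SUB r4<-Add1 | r0:Add2,r1:5,r2:6,r3:4,r4:Add1
c4: CDB Add2=-1; issue SUB r0<-Add2 | r0:Add2,r1:5,r2:6,r3:4,r4:Add1
c5: CDB Add1=1; issue ADD r4<-Add1 | r0:Add2,r1:5,r2:6,r3:4,r4:Add1

STATUS = TAG Add2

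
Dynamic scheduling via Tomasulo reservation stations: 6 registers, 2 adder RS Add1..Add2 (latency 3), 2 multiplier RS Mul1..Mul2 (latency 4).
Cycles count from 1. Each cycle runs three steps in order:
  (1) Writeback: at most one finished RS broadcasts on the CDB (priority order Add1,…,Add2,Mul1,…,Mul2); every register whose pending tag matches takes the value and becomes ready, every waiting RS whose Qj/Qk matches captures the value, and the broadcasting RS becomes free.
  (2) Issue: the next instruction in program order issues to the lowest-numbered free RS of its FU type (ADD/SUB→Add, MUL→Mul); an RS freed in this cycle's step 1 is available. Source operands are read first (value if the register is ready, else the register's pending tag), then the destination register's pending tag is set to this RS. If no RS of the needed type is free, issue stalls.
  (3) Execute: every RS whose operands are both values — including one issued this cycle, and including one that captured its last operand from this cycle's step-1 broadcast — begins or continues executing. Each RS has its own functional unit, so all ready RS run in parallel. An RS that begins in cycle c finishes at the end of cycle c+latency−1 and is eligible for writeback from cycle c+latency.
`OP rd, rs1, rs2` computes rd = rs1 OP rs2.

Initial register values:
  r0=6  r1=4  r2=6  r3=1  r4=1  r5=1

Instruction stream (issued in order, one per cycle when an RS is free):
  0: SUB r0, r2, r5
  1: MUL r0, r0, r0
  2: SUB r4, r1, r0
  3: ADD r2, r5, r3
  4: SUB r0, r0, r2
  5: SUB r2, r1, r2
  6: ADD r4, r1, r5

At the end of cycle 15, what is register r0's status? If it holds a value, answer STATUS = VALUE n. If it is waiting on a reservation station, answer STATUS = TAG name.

cycle 1: issue SUB r0<-Add1 // r0:Add1,r1:4,r2:6,r3:1,r4:1,r5:1
cycle 2: issue MUL r0<-Mul1 // r0:Mul1,r1:4,r2:6,r3:1,r4:1,r5:1
cycle 3: issue SUB r4<-Add2 // r0:Mul1,r1:4,r2:6,r3:1,r4:Add2,r5:1
cycle 4: CDB Add1=5; issue ADD r2<-Add1 // r0:Mul1,r1:4,r2:Add1,r3:1,r4:Add2,r5:1
cycle 5: stall // r0:Mul1,r1:4,r2:Add1,r3:1,r4:Add2,r5:1
cycle 6: stall // r0:Mul1,r1:4,r2:Add1,r3:1,r4:Add2,r5:1
cycle 7: CDB Add1=2; issue SUB r0<-Add1 // r0:Add1,r1:4,r2:2,r3:1,r4:Add2,r5:1
cycle 8: CDB Mul1=25; stall // r0:Add1,r1:4,r2:2,r3:1,r4:Add2,r5:1
cycle 9: stall // r0:Add1,r1:4,r2:2,r3:1,r4:Add2,r5:1
cycle 10: stall // r0:Add1,r1:4,r2:2,r3:1,r4:Add2,r5:1
cycle 11: CDB Add1=23; issue SUB r2<-Add1 // r0:23,r1:4,r2:Add1,r3:1,r4:Add2,r5:1
cycle 12: CDB Add2=-21; issue ADD r4<-Add2 // r0:23,r1:4,r2:Add1,r3:1,r4:Add2,r5:1
cycle 13: - // r0:23,r1:4,r2:Add1,r3:1,r4:Add2,r5:1
cycle 14: CDB Add1=2 // r0:23,r1:4,r2:2,r3:1,r4:Add2,r5:1
cycle 15: CDB Add2=5 // r0:23,r1:4,r2:2,r3:1,r4:5,r5:1

STATUS = VALUE 23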